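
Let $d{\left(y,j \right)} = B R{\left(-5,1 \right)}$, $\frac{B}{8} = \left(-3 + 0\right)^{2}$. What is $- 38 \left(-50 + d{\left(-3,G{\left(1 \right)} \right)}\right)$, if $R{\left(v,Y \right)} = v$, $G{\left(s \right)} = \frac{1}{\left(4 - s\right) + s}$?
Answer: $15580$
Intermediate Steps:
$B = 72$ ($B = 8 \left(-3 + 0\right)^{2} = 8 \left(-3\right)^{2} = 8 \cdot 9 = 72$)
$G{\left(s \right)} = \frac{1}{4}$
$d{\left(y,j \right)} = -360$ ($d{\left(y,j \right)} = 72 \left(-5\right) = -360$)
$- 38 \left(-50 + d{\left(-3,G{\left(1 \right)} \right)}\right) = - 38 \left(-50 - 360\right) = \left(-38\right) \left(-410\right) = 15580$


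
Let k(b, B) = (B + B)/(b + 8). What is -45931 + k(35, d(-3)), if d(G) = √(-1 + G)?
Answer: -45931 + 4*I/43 ≈ -45931.0 + 0.093023*I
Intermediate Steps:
k(b, B) = 2*B/(8 + b) (k(b, B) = (2*B)/(8 + b) = 2*B/(8 + b))
-45931 + k(35, d(-3)) = -45931 + 2*√(-1 - 3)/(8 + 35) = -45931 + 2*√(-4)/43 = -45931 + 2*(2*I)*(1/43) = -45931 + 4*I/43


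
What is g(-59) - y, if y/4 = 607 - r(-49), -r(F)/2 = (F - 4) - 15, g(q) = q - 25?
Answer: -1968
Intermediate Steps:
g(q) = -25 + q
r(F) = 38 - 2*F (r(F) = -2*((F - 4) - 15) = -2*((-4 + F) - 15) = -2*(-19 + F) = 38 - 2*F)
y = 1884 (y = 4*(607 - (38 - 2*(-49))) = 4*(607 - (38 + 98)) = 4*(607 - 1*136) = 4*(607 - 136) = 4*471 = 1884)
g(-59) - y = (-25 - 59) - 1*1884 = -84 - 1884 = -1968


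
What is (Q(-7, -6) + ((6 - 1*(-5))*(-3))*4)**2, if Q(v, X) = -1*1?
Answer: 17689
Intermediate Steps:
Q(v, X) = -1
(Q(-7, -6) + ((6 - 1*(-5))*(-3))*4)**2 = (-1 + ((6 - 1*(-5))*(-3))*4)**2 = (-1 + ((6 + 5)*(-3))*4)**2 = (-1 + (11*(-3))*4)**2 = (-1 - 33*4)**2 = (-1 - 132)**2 = (-133)**2 = 17689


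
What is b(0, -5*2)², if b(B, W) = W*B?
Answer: 0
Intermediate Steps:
b(B, W) = B*W
b(0, -5*2)² = (0*(-5*2))² = (0*(-10))² = 0² = 0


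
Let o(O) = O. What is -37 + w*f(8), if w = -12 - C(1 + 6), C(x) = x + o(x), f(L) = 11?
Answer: -323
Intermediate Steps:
C(x) = 2*x (C(x) = x + x = 2*x)
w = -26 (w = -12 - 2*(1 + 6) = -12 - 2*7 = -12 - 1*14 = -12 - 14 = -26)
-37 + w*f(8) = -37 - 26*11 = -37 - 286 = -323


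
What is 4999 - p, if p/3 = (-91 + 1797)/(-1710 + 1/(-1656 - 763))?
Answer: 20690698951/4136491 ≈ 5002.0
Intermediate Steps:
p = -12380442/4136491 (p = 3*((-91 + 1797)/(-1710 + 1/(-1656 - 763))) = 3*(1706/(-1710 + 1/(-2419))) = 3*(1706/(-1710 - 1/2419)) = 3*(1706/(-4136491/2419)) = 3*(1706*(-2419/4136491)) = 3*(-4126814/4136491) = -12380442/4136491 ≈ -2.9930)
4999 - p = 4999 - 1*(-12380442/4136491) = 4999 + 12380442/4136491 = 20690698951/4136491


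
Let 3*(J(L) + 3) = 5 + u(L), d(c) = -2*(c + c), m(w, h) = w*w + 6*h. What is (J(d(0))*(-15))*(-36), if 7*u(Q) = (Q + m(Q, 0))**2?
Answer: -720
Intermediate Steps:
m(w, h) = w**2 + 6*h
d(c) = -4*c
u(Q) = (Q + Q**2)**2/7 (u(Q) = (Q + (Q**2 + 6*0))**2/7 = (Q + (Q**2 + 0))**2/7 = (Q + Q**2)**2/7)
J(L) = -4/3 + L**2*(1 + L)**2/21 (J(L) = -3 + (5 + L**2*(1 + L)**2/7)/3 = -3 + (5/3 + L**2*(1 + L)**2/21) = -4/3 + L**2*(1 + L)**2/21)
(J(d(0))*(-15))*(-36) = ((-4/3 + (-4*0)**2*(1 - 4*0)**2/21)*(-15))*(-36) = ((-4/3 + (1/21)*0**2*(1 + 0)**2)*(-15))*(-36) = ((-4/3 + (1/21)*0*1**2)*(-15))*(-36) = ((-4/3 + (1/21)*0*1)*(-15))*(-36) = ((-4/3 + 0)*(-15))*(-36) = -4/3*(-15)*(-36) = 20*(-36) = -720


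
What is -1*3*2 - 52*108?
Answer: -5622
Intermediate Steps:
-1*3*2 - 52*108 = -3*2 - 5616 = -6 - 5616 = -5622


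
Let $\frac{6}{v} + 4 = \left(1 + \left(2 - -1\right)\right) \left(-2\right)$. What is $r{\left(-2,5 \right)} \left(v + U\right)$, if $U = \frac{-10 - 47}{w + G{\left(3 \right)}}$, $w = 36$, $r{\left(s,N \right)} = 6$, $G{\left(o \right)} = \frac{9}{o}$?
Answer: $- \frac{153}{13} \approx -11.769$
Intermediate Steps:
$U = - \frac{19}{13}$ ($U = \frac{-10 - 47}{36 + \frac{9}{3}} = - \frac{57}{36 + 9 \cdot \frac{1}{3}} = - \frac{57}{36 + 3} = - \frac{57}{39} = \left(-57\right) \frac{1}{39} = - \frac{19}{13} \approx -1.4615$)
$v = - \frac{1}{2}$ ($v = \frac{6}{-4 + \left(1 + \left(2 - -1\right)\right) \left(-2\right)} = \frac{6}{-4 + \left(1 + \left(2 + 1\right)\right) \left(-2\right)} = \frac{6}{-4 + \left(1 + 3\right) \left(-2\right)} = \frac{6}{-4 + 4 \left(-2\right)} = \frac{6}{-4 - 8} = \frac{6}{-12} = 6 \left(- \frac{1}{12}\right) = - \frac{1}{2} \approx -0.5$)
$r{\left(-2,5 \right)} \left(v + U\right) = 6 \left(- \frac{1}{2} - \frac{19}{13}\right) = 6 \left(- \frac{51}{26}\right) = - \frac{153}{13}$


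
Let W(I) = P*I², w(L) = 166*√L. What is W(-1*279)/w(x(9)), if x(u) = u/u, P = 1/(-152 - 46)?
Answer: -8649/3652 ≈ -2.3683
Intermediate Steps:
P = -1/198 (P = 1/(-198) = -1/198 ≈ -0.0050505)
x(u) = 1
W(I) = -I²/198
W(-1*279)/w(x(9)) = (-(-1*279)²/198)/((166*√1)) = (-1/198*(-279)²)/((166*1)) = -1/198*77841/166 = -8649/22*1/166 = -8649/3652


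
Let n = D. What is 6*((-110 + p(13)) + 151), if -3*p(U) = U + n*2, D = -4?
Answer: 236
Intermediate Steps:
n = -4
p(U) = 8/3 - U/3 (p(U) = -(U - 4*2)/3 = -(U - 8)/3 = -(-8 + U)/3 = 8/3 - U/3)
6*((-110 + p(13)) + 151) = 6*((-110 + (8/3 - ⅓*13)) + 151) = 6*((-110 + (8/3 - 13/3)) + 151) = 6*((-110 - 5/3) + 151) = 6*(-335/3 + 151) = 6*(118/3) = 236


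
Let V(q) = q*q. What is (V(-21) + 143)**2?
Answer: 341056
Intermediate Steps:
V(q) = q**2
(V(-21) + 143)**2 = ((-21)**2 + 143)**2 = (441 + 143)**2 = 584**2 = 341056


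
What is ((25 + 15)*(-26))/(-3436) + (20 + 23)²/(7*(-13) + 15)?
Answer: -1568531/65284 ≈ -24.026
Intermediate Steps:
((25 + 15)*(-26))/(-3436) + (20 + 23)²/(7*(-13) + 15) = (40*(-26))*(-1/3436) + 43²/(-91 + 15) = -1040*(-1/3436) + 1849/(-76) = 260/859 + 1849*(-1/76) = 260/859 - 1849/76 = -1568531/65284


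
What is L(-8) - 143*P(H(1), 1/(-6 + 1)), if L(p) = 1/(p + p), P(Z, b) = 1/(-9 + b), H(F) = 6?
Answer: 5697/368 ≈ 15.481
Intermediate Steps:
L(p) = 1/(2*p)
L(-8) - 143*P(H(1), 1/(-6 + 1)) = (½)/(-8) - 143/(-9 + 1/(-6 + 1)) = (½)*(-⅛) - 143/(-9 + 1/(-5)) = -1/16 - 143/(-9 - ⅕) = -1/16 - 143/(-46/5) = -1/16 - 143*(-5/46) = -1/16 + 715/46 = 5697/368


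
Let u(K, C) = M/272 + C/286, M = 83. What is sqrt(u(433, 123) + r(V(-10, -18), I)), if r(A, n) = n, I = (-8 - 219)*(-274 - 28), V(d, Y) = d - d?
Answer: 49*sqrt(2699822411)/9724 ≈ 261.83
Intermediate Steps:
u(K, C) = 83/272 + C/286
V(d, Y) = 0
I = 68554 (I = -227*(-302) = 68554)
sqrt(u(433, 123) + r(V(-10, -18), I)) = sqrt((83/272 + (1/286)*123) + 68554) = sqrt((83/272 + 123/286) + 68554) = sqrt(28597/38896 + 68554) = sqrt(2666504981/38896) = 49*sqrt(2699822411)/9724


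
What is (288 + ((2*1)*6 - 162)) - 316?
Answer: -178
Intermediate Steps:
(288 + ((2*1)*6 - 162)) - 316 = (288 + (2*6 - 162)) - 316 = (288 + (12 - 162)) - 316 = (288 - 150) - 316 = 138 - 316 = -178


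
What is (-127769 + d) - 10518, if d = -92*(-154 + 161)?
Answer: -138931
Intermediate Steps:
d = -644 (d = -92*7 = -644)
(-127769 + d) - 10518 = (-127769 - 644) - 10518 = -128413 - 10518 = -138931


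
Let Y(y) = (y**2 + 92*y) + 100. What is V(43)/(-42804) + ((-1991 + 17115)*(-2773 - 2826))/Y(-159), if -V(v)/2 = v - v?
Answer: -84679276/10753 ≈ -7874.9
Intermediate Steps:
Y(y) = 100 + y**2 + 92*y
V(v) = 0 (V(v) = -2*(v - v) = -2*0 = 0)
V(43)/(-42804) + ((-1991 + 17115)*(-2773 - 2826))/Y(-159) = 0/(-42804) + ((-1991 + 17115)*(-2773 - 2826))/(100 + (-159)**2 + 92*(-159)) = 0*(-1/42804) + (15124*(-5599))/(100 + 25281 - 14628) = 0 - 84679276/10753 = -84679276/10753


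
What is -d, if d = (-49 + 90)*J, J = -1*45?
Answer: 1845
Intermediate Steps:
J = -45
d = -1845 (d = (-49 + 90)*(-45) = 41*(-45) = -1845)
-d = -1*(-1845) = 1845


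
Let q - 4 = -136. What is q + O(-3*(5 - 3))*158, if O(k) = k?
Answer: -1080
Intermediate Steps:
q = -132 (q = 4 - 136 = -132)
q + O(-3*(5 - 3))*158 = -132 - 3*(5 - 3)*158 = -132 - 3*2*158 = -132 - 6*158 = -132 - 948 = -1080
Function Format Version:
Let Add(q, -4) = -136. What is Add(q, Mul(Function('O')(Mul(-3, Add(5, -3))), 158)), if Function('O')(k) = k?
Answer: -1080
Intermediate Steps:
q = -132 (q = Add(4, -136) = -132)
Add(q, Mul(Function('O')(Mul(-3, Add(5, -3))), 158)) = Add(-132, Mul(Mul(-3, Add(5, -3)), 158)) = Add(-132, Mul(Mul(-3, 2), 158)) = Add(-132, Mul(-6, 158)) = Add(-132, -948) = -1080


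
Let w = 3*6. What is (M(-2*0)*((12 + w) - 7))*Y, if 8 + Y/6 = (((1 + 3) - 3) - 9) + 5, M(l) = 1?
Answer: -1518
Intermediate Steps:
w = 18
Y = -66 (Y = -48 + 6*((((1 + 3) - 3) - 9) + 5) = -48 + 6*(((4 - 3) - 9) + 5) = -48 + 6*((1 - 9) + 5) = -48 + 6*(-8 + 5) = -48 + 6*(-3) = -48 - 18 = -66)
(M(-2*0)*((12 + w) - 7))*Y = (1*((12 + 18) - 7))*(-66) = (1*(30 - 7))*(-66) = (1*23)*(-66) = 23*(-66) = -1518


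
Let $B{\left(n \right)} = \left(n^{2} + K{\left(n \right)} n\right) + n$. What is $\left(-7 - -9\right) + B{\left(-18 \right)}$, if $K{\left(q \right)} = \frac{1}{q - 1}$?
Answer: $\frac{5870}{19} \approx 308.95$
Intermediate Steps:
$K{\left(q \right)} = \frac{1}{-1 + q}$
$B{\left(n \right)} = n + n^{2} + \frac{n}{-1 + n}$ ($B{\left(n \right)} = \left(n^{2} + \frac{n}{-1 + n}\right) + n = n + n^{2} + \frac{n}{-1 + n}$)
$\left(-7 - -9\right) + B{\left(-18 \right)} = \left(-7 - -9\right) + \frac{\left(-18\right)^{3}}{-1 - 18} = \left(-7 + 9\right) - \frac{5832}{-19} = 2 - - \frac{5832}{19} = 2 + \frac{5832}{19} = \frac{5870}{19}$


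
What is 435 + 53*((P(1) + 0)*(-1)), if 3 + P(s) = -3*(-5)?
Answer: -201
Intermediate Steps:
P(s) = 12 (P(s) = -3 - 3*(-5) = -3 + 15 = 12)
435 + 53*((P(1) + 0)*(-1)) = 435 + 53*((12 + 0)*(-1)) = 435 + 53*(12*(-1)) = 435 + 53*(-12) = 435 - 636 = -201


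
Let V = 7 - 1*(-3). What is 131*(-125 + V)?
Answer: -15065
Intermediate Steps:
V = 10 (V = 7 + 3 = 10)
131*(-125 + V) = 131*(-125 + 10) = 131*(-115) = -15065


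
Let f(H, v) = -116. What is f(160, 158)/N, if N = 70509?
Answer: -116/70509 ≈ -0.0016452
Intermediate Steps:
f(160, 158)/N = -116/70509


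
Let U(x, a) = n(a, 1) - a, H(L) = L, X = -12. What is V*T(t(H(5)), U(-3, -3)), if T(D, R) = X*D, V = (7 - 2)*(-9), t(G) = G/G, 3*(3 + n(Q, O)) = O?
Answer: 540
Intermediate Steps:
n(Q, O) = -3 + O/3
U(x, a) = -8/3 - a (U(x, a) = (-3 + (⅓)*1) - a = (-3 + ⅓) - a = -8/3 - a)
t(G) = 1
V = -45 (V = 5*(-9) = -45)
T(D, R) = -12*D
V*T(t(H(5)), U(-3, -3)) = -(-540) = -45*(-12) = 540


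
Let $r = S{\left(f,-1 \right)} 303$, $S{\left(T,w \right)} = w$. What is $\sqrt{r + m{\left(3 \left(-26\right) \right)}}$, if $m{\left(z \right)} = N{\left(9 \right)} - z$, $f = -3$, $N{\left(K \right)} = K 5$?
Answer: $6 i \sqrt{5} \approx 13.416 i$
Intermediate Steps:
$N{\left(K \right)} = 5 K$
$r = -303$ ($r = \left(-1\right) 303 = -303$)
$m{\left(z \right)} = 45 - z$ ($m{\left(z \right)} = 5 \cdot 9 - z = 45 - z$)
$\sqrt{r + m{\left(3 \left(-26\right) \right)}} = \sqrt{-303 - \left(-45 + 3 \left(-26\right)\right)} = \sqrt{-303 + \left(45 - -78\right)} = \sqrt{-303 + \left(45 + 78\right)} = \sqrt{-303 + 123} = \sqrt{-180} = 6 i \sqrt{5}$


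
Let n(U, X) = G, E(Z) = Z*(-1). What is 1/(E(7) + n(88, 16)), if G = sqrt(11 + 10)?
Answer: -1/4 - sqrt(21)/28 ≈ -0.41366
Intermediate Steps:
G = sqrt(21) ≈ 4.5826
E(Z) = -Z
n(U, X) = sqrt(21)
1/(E(7) + n(88, 16)) = 1/(-1*7 + sqrt(21)) = 1/(-7 + sqrt(21))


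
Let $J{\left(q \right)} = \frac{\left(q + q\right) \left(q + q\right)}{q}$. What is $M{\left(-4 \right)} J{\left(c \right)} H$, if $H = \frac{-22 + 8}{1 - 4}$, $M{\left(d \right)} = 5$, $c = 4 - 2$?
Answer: $\frac{560}{3} \approx 186.67$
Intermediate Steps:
$c = 2$ ($c = 4 - 2 = 2$)
$J{\left(q \right)} = 4 q$ ($J{\left(q \right)} = \frac{2 q 2 q}{q} = \frac{4 q^{2}}{q} = 4 q$)
$H = \frac{14}{3}$ ($H = - \frac{14}{-3} = \left(-14\right) \left(- \frac{1}{3}\right) = \frac{14}{3} \approx 4.6667$)
$M{\left(-4 \right)} J{\left(c \right)} H = 5 \cdot 4 \cdot 2 \cdot \frac{14}{3} = 5 \cdot 8 \cdot \frac{14}{3} = 40 \cdot \frac{14}{3} = \frac{560}{3}$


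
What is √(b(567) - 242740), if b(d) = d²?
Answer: √78749 ≈ 280.62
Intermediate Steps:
√(b(567) - 242740) = √(567² - 242740) = √(321489 - 242740) = √78749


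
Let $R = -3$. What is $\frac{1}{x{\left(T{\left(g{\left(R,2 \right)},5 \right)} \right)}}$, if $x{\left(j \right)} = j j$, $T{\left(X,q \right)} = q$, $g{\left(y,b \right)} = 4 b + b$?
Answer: $\frac{1}{25} \approx 0.04$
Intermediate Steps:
$g{\left(y,b \right)} = 5 b$
$x{\left(j \right)} = j^{2}$
$\frac{1}{x{\left(T{\left(g{\left(R,2 \right)},5 \right)} \right)}} = \frac{1}{5^{2}} = \frac{1}{25}$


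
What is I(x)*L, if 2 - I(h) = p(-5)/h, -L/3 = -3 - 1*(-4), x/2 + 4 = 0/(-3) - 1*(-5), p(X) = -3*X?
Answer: 33/2 ≈ 16.500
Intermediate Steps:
x = 2 (x = -8 + 2*(0/(-3) - 1*(-5)) = -8 + 2*(0*(-⅓) + 5) = -8 + 2*(0 + 5) = -8 + 2*5 = -8 + 10 = 2)
L = -3 (L = -3*(-3 - 1*(-4)) = -3*(-3 + 4) = -3*1 = -3)
I(h) = 2 - 15/h (I(h) = 2 - (-3*(-5))/h = 2 - 15/h)
I(x)*L = (2 - 15/2)*(-3) = -11/2*(-3) = 33/2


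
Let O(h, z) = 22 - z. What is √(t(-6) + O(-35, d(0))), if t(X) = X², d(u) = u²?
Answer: √58 ≈ 7.6158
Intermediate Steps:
√(t(-6) + O(-35, d(0))) = √((-6)² + (22 - 1*0²)) = √(36 + (22 - 1*0)) = √(36 + (22 + 0)) = √(36 + 22) = √58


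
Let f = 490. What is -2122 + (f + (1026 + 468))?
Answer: -138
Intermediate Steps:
-2122 + (f + (1026 + 468)) = -2122 + (490 + (1026 + 468)) = -2122 + (490 + 1494) = -2122 + 1984 = -138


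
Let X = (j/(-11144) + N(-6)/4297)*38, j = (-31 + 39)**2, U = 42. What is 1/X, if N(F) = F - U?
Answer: -5985721/3847120 ≈ -1.5559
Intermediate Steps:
N(F) = -42 + F (N(F) = F - 1*42 = F - 42 = -42 + F)
j = 64 (j = 8**2 = 64)
X = -3847120/5985721 (X = (64/(-11144) + (-42 - 6)/4297)*38 = (64*(-1/11144) - 48*1/4297)*38 = (-8/1393 - 48/4297)*38 = -101240/5985721*38 = -3847120/5985721 ≈ -0.64272)
1/X = 1/(-3847120/5985721) = -5985721/3847120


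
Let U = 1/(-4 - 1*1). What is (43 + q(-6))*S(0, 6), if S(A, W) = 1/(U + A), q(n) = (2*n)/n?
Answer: -225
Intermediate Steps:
U = -⅕ (U = 1/(-4 - 1) = 1/(-5) = -⅕ ≈ -0.20000)
q(n) = 2
S(A, W) = 1/(-⅕ + A)
(43 + q(-6))*S(0, 6) = (43 + 2)*(5/(-1 + 5*0)) = 45*(5/(-1 + 0)) = 45*(5/(-1)) = 45*(5*(-1)) = 45*(-5) = -225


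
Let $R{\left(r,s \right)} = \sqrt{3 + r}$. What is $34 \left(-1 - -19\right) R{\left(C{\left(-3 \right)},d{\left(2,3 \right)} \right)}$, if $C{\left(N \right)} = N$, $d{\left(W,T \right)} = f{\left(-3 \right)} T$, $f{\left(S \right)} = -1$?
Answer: $0$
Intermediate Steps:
$d{\left(W,T \right)} = - T$
$34 \left(-1 - -19\right) R{\left(C{\left(-3 \right)},d{\left(2,3 \right)} \right)} = 34 \left(-1 - -19\right) \sqrt{3 - 3} = 34 \left(-1 + 19\right) \sqrt{0} = 34 \cdot 18 \cdot 0 = 612 \cdot 0 = 0$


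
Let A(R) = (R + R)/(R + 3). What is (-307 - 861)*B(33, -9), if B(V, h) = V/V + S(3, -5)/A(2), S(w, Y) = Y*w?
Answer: 20732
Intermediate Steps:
A(R) = 2*R/(3 + R) (A(R) = (2*R)/(3 + R) = 2*R/(3 + R))
B(V, h) = -71/4 (B(V, h) = V/V + (-5*3)/((2*2/(3 + 2))) = 1 - 15/(2*2/5) = 1 - 15/(2*2*(⅕)) = 1 - 15/⅘ = 1 - 15*5/4 = 1 - 75/4 = -71/4)
(-307 - 861)*B(33, -9) = (-307 - 861)*(-71/4) = -1168*(-71/4) = 20732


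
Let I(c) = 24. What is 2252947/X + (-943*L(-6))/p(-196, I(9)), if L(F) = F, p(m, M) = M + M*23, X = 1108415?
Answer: 1261518257/106407840 ≈ 11.855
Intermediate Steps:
p(m, M) = 24*M (p(m, M) = M + 23*M = 24*M)
2252947/X + (-943*L(-6))/p(-196, I(9)) = 2252947/1108415 + (-943*(-6))/((24*24)) = 2252947*(1/1108415) + 5658/576 = 2252947/1108415 + 5658*(1/576) = 2252947/1108415 + 943/96 = 1261518257/106407840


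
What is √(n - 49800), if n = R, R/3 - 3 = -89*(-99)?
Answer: I*√23358 ≈ 152.83*I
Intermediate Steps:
R = 26442 (R = 9 + 3*(-89*(-99)) = 9 + 3*8811 = 9 + 26433 = 26442)
n = 26442
√(n - 49800) = √(26442 - 49800) = √(-23358) = I*√23358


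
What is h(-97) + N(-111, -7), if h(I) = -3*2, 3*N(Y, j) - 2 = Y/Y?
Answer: -5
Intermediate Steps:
N(Y, j) = 1 (N(Y, j) = ⅔ + (Y/Y)/3 = ⅔ + (⅓)*1 = ⅔ + ⅓ = 1)
h(I) = -6
h(-97) + N(-111, -7) = -6 + 1 = -5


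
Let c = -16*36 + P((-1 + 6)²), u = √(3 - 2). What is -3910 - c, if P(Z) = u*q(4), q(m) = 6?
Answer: -3340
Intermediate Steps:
u = 1 (u = √1 = 1)
P(Z) = 6 (P(Z) = 1*6 = 6)
c = -570 (c = -16*36 + 6 = -576 + 6 = -570)
-3910 - c = -3910 - 1*(-570) = -3910 + 570 = -3340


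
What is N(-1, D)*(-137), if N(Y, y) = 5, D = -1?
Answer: -685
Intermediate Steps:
N(-1, D)*(-137) = 5*(-137) = -685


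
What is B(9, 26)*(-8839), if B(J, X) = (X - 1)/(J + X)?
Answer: -44195/7 ≈ -6313.6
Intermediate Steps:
B(J, X) = (-1 + X)/(J + X)
B(9, 26)*(-8839) = ((-1 + 26)/(9 + 26))*(-8839) = (25/35)*(-8839) = ((1/35)*25)*(-8839) = (5/7)*(-8839) = -44195/7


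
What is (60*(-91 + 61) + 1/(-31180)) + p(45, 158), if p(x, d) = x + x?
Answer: -53317801/31180 ≈ -1710.0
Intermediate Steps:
p(x, d) = 2*x
(60*(-91 + 61) + 1/(-31180)) + p(45, 158) = (60*(-91 + 61) + 1/(-31180)) + 2*45 = (60*(-30) - 1/31180) + 90 = (-1800 - 1/31180) + 90 = -56124001/31180 + 90 = -53317801/31180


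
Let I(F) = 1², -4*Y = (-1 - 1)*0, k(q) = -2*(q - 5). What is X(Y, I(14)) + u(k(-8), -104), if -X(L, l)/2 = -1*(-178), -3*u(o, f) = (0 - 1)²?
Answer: -1069/3 ≈ -356.33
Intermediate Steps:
k(q) = 10 - 2*q (k(q) = -2*(-5 + q) = 10 - 2*q)
u(o, f) = -⅓ (u(o, f) = -(0 - 1)²/3 = -⅓*(-1)² = -⅓*1 = -⅓)
Y = 0 (Y = -(-1 - 1)*0/4 = -(-1)*0/2 = -¼*0 = 0)
I(F) = 1
X(L, l) = -356 (X(L, l) = -(-2)*(-178) = -2*178 = -356)
X(Y, I(14)) + u(k(-8), -104) = -356 - ⅓ = -1069/3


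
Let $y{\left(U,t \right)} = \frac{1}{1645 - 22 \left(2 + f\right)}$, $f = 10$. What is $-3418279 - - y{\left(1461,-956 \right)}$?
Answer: $- \frac{4720643298}{1381} \approx -3.4183 \cdot 10^{6}$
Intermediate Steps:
$y{\left(U,t \right)} = \frac{1}{1381}$ ($y{\left(U,t \right)} = \frac{1}{1645 - 22 \left(2 + 10\right)} = \frac{1}{1645 - 264} = \frac{1}{1381}$)
$-3418279 - - y{\left(1461,-956 \right)} = -3418279 - \left(-1\right) \frac{1}{1381} = -3418279 - - \frac{1}{1381} = -3418279 + \frac{1}{1381} = - \frac{4720643298}{1381}$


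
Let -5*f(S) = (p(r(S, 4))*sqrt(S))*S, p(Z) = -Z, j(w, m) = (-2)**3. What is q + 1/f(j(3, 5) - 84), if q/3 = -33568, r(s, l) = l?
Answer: -100704 + 5*I*sqrt(23)/16928 ≈ -1.007e+5 + 0.0014165*I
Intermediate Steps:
j(w, m) = -8
q = -100704 (q = 3*(-33568) = -100704)
f(S) = 4*S**(3/2)/5 (f(S) = -(-1*4)*sqrt(S)*S/5 = -(-4*sqrt(S))*S/5 = -(-4)*S**(3/2)/5 = 4*S**(3/2)/5)
q + 1/f(j(3, 5) - 84) = -100704 + 1/(4*(-8 - 84)**(3/2)/5) = -100704 + 1/(4*(-92)**(3/2)/5) = -100704 + 1/(4*(-184*I*sqrt(23))/5) = -100704 + 1/(-736*I*sqrt(23)/5) = -100704 + 5*I*sqrt(23)/16928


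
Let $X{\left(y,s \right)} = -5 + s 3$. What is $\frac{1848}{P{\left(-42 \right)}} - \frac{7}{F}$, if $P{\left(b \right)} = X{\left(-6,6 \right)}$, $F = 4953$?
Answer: $\frac{704081}{4953} \approx 142.15$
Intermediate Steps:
$X{\left(y,s \right)} = -5 + 3 s$
$P{\left(b \right)} = 13$ ($P{\left(b \right)} = -5 + 3 \cdot 6 = -5 + 18 = 13$)
$\frac{1848}{P{\left(-42 \right)}} - \frac{7}{F} = \frac{1848}{13} - \frac{7}{4953} = \frac{704081}{4953}$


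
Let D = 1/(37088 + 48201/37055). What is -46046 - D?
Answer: -63283045748941/1374344041 ≈ -46046.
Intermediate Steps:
D = 37055/1374344041 (D = 1/(37088 + 48201*(1/37055)) = 1/(37088 + 48201/37055) = 1/(1374344041/37055) = 37055/1374344041 ≈ 2.6962e-5)
-46046 - D = -46046 - 1*37055/1374344041 = -46046 - 37055/1374344041 = -63283045748941/1374344041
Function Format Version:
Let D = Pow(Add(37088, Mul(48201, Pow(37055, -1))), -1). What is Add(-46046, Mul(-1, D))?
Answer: Rational(-63283045748941, 1374344041) ≈ -46046.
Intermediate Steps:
D = Rational(37055, 1374344041) (D = Pow(Add(37088, Mul(48201, Rational(1, 37055))), -1) = Pow(Add(37088, Rational(48201, 37055)), -1) = Pow(Rational(1374344041, 37055), -1) = Rational(37055, 1374344041) ≈ 2.6962e-5)
Add(-46046, Mul(-1, D)) = Add(-46046, Mul(-1, Rational(37055, 1374344041))) = Add(-46046, Rational(-37055, 1374344041)) = Rational(-63283045748941, 1374344041)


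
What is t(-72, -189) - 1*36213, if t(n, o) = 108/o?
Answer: -253495/7 ≈ -36214.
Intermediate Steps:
t(-72, -189) - 1*36213 = 108/(-189) - 1*36213 = 108*(-1/189) - 36213 = -4/7 - 36213 = -253495/7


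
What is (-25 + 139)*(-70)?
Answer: -7980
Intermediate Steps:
(-25 + 139)*(-70) = 114*(-70) = -7980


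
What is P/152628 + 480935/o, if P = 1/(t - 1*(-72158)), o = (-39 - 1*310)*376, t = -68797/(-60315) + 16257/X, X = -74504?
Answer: -1983509626175465876487925/541204252532458041523528 ≈ -3.6650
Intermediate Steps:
t = 4145110733/4493708760 (t = -68797/(-60315) + 16257/(-74504) = -68797*(-1/60315) + 16257*(-1/74504) = 68797/60315 - 16257/74504 = 4145110733/4493708760 ≈ 0.92243)
o = -131224 (o = (-39 - 310)*376 = -349*376 = -131224)
P = 4493708760/324261181814813 (P = 1/(4145110733/4493708760 - 1*(-72158)) = 1/(4145110733/4493708760 + 72158) = 1/(324261181814813/4493708760) = 4493708760/324261181814813 ≈ 1.3858e-5)
P/152628 + 480935/o = (4493708760/324261181814813)/152628 + 480935/(-131224) = (4493708760/324261181814813)*(1/152628) + 480935*(-1/131224) = 374475730/4124277971502606547 - 480935/131224 = -1983509626175465876487925/541204252532458041523528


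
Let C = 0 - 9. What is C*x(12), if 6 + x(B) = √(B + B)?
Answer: 54 - 18*√6 ≈ 9.9092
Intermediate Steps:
C = -9
x(B) = -6 + √2*√B (x(B) = -6 + √(B + B) = -6 + √(2*B) = -6 + √2*√B)
C*x(12) = -9*(-6 + √2*√12) = -9*(-6 + √2*(2*√3)) = -9*(-6 + 2*√6) = 54 - 18*√6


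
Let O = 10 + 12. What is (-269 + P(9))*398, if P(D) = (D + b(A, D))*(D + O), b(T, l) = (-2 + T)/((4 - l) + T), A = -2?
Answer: 77212/7 ≈ 11030.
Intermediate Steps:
b(T, l) = (-2 + T)/(4 + T - l)
O = 22
P(D) = (22 + D)*(D - 4/(2 - D)) (P(D) = (D + (-2 - 2)/(4 - 2 - D))*(D + 22) = (D - 4/(2 - D))*(22 + D) = (22 + D)*(D - 4/(2 - D)))
(-269 + P(9))*398 = (-269 + (88 + 4*9 + 9*(-2 + 9)*(22 + 9))/(-2 + 9))*398 = (-269 + (88 + 36 + 9*7*31)/7)*398 = (-269 + (88 + 36 + 1953)/7)*398 = (-269 + (⅐)*2077)*398 = (-269 + 2077/7)*398 = (194/7)*398 = 77212/7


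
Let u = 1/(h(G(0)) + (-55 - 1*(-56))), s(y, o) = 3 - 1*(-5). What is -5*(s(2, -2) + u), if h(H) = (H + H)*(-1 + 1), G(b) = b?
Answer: -45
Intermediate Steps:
h(H) = 0 (h(H) = (2*H)*0 = 0)
s(y, o) = 8 (s(y, o) = 3 + 5 = 8)
u = 1 (u = 1/(0 + (-55 - 1*(-56))) = 1/(0 + (-55 + 56)) = 1/(0 + 1) = 1/1 = 1)
-5*(s(2, -2) + u) = -5*(8 + 1) = -5*9 = -45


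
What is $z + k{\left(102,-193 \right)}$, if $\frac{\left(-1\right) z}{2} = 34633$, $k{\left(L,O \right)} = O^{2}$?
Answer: $-32017$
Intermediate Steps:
$z = -69266$ ($z = \left(-2\right) 34633 = -69266$)
$z + k{\left(102,-193 \right)} = -69266 + \left(-193\right)^{2} = -69266 + 37249 = -32017$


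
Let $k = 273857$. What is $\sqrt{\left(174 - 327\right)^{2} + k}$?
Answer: $\sqrt{297266} \approx 545.22$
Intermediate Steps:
$\sqrt{\left(174 - 327\right)^{2} + k} = \sqrt{\left(174 - 327\right)^{2} + 273857} = \sqrt{\left(-153\right)^{2} + 273857} = \sqrt{23409 + 273857} = \sqrt{297266}$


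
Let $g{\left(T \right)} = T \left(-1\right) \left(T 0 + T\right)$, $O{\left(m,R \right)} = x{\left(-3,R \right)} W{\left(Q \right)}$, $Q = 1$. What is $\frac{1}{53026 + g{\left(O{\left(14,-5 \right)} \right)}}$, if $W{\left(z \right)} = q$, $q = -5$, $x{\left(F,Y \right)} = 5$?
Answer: $\frac{1}{52401} \approx 1.9084 \cdot 10^{-5}$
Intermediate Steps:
$W{\left(z \right)} = -5$
$O{\left(m,R \right)} = -25$ ($O{\left(m,R \right)} = 5 \left(-5\right) = -25$)
$g{\left(T \right)} = - T^{2}$ ($g{\left(T \right)} = - T \left(0 + T\right) = - T T = - T^{2}$)
$\frac{1}{53026 + g{\left(O{\left(14,-5 \right)} \right)}} = \frac{1}{53026 - \left(-25\right)^{2}} = \frac{1}{53026 - 625} = \frac{1}{52401}$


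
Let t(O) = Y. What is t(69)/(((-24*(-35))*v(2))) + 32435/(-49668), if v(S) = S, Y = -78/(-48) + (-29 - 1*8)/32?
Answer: -29049343/44502528 ≈ -0.65276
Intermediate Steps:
Y = 15/32 (Y = -78*(-1/48) + (-29 - 8)*(1/32) = 13/8 - 37*1/32 = 13/8 - 37/32 = 15/32 ≈ 0.46875)
t(O) = 15/32
t(69)/(((-24*(-35))*v(2))) + 32435/(-49668) = 15/(32*((-24*(-35)*2))) + 32435/(-49668) = 15/(32*((840*2))) + 32435*(-1/49668) = (15/32)/1680 - 32435/49668 = (15/32)*(1/1680) - 32435/49668 = 1/3584 - 32435/49668 = -29049343/44502528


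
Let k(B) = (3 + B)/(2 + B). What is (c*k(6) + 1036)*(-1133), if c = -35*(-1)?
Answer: -9747199/8 ≈ -1.2184e+6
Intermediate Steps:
c = 35
k(B) = (3 + B)/(2 + B)
(c*k(6) + 1036)*(-1133) = (35*((3 + 6)/(2 + 6)) + 1036)*(-1133) = (35*(9/8) + 1036)*(-1133) = (315/8 + 1036)*(-1133) = (8603/8)*(-1133) = -9747199/8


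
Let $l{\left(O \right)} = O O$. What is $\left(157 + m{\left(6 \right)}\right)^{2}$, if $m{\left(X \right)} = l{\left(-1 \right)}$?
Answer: $24964$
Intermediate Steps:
$l{\left(O \right)} = O^{2}$
$m{\left(X \right)} = 1$ ($m{\left(X \right)} = \left(-1\right)^{2} = 1$)
$\left(157 + m{\left(6 \right)}\right)^{2} = \left(157 + 1\right)^{2} = 158^{2} = 24964$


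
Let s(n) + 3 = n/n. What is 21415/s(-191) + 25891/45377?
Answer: -971696673/90754 ≈ -10707.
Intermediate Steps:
s(n) = -2 (s(n) = -3 + n/n = -3 + 1 = -2)
21415/s(-191) + 25891/45377 = 21415/(-2) + 25891/45377 = 21415*(-½) + 25891*(1/45377) = -21415/2 + 25891/45377 = -971696673/90754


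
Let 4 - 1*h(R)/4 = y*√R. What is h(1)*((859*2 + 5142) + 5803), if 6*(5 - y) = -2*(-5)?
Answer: 33768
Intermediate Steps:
y = 10/3 (y = 5 - (-1)*(-5)/3 = 5 - ⅙*10 = 5 - 5/3 = 10/3 ≈ 3.3333)
h(R) = 16 - 40*√R/3
h(1)*((859*2 + 5142) + 5803) = (16 - 40*√1/3)*((859*2 + 5142) + 5803) = (16 - 40/3*1)*((1718 + 5142) + 5803) = (16 - 40/3)*(6860 + 5803) = (8/3)*12663 = 33768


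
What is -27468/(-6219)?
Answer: 3052/691 ≈ 4.4168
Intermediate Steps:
-27468/(-6219) = -27468*(-1)/6219 = -28*(-109/691) = 3052/691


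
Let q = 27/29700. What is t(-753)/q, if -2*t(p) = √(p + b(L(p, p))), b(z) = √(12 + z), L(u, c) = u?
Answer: -550*√(-753 + I*√741) ≈ -272.76 - 15095.0*I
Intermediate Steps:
q = 1/1100 (q = 27*(1/29700) = 1/1100 ≈ 0.00090909)
t(p) = -√(p + √(12 + p))/2
t(-753)/q = (-√(-753 + √(12 - 753))/2)/(1/1100) = -√(-753 + √(-741))/2*1100 = -√(-753 + I*√741)/2*1100 = -550*√(-753 + I*√741)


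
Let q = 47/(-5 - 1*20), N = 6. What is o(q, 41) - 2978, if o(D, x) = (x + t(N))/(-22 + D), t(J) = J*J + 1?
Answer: -593272/199 ≈ -2981.3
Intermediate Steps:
t(J) = 1 + J² (t(J) = J² + 1 = 1 + J²)
q = -47/25 (q = 47/(-5 - 20) = 47/(-25) = 47*(-1/25) = -47/25 ≈ -1.8800)
o(D, x) = (37 + x)/(-22 + D) (o(D, x) = (x + (1 + 6²))/(-22 + D) = (x + (1 + 36))/(-22 + D) = (x + 37)/(-22 + D) = (37 + x)/(-22 + D))
o(q, 41) - 2978 = (37 + 41)/(-22 - 47/25) - 2978 = 78/(-597/25) - 2978 = -25/597*78 - 2978 = -650/199 - 2978 = -593272/199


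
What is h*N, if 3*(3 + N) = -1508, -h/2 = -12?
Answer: -12136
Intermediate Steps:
h = 24 (h = -2*(-12) = 24)
N = -1517/3 (N = -3 + (1/3)*(-1508) = -3 - 1508/3 = -1517/3 ≈ -505.67)
h*N = 24*(-1517/3) = -12136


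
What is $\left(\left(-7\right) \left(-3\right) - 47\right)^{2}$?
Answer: $676$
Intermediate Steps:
$\left(\left(-7\right) \left(-3\right) - 47\right)^{2} = \left(21 - 47\right)^{2} = \left(-26\right)^{2} = 676$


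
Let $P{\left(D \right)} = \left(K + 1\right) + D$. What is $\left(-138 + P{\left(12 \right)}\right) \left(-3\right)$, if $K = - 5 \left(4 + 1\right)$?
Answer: $450$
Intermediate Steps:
$K = -25$ ($K = \left(-5\right) 5 = -25$)
$P{\left(D \right)} = -24 + D$ ($P{\left(D \right)} = \left(-25 + 1\right) + D = -24 + D$)
$\left(-138 + P{\left(12 \right)}\right) \left(-3\right) = \left(-138 + \left(-24 + 12\right)\right) \left(-3\right) = \left(-138 - 12\right) \left(-3\right) = \left(-150\right) \left(-3\right) = 450$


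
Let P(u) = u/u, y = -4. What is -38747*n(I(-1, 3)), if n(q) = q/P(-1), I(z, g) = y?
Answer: 154988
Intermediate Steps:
P(u) = 1
I(z, g) = -4
n(q) = q (n(q) = q/1 = q*1 = q)
-38747*n(I(-1, 3)) = -38747*(-4) = 154988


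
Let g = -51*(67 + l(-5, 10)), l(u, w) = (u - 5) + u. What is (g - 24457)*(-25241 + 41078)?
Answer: -429325233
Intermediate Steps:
l(u, w) = -5 + 2*u (l(u, w) = (-5 + u) + u = -5 + 2*u)
g = -2652 (g = -51*(67 + (-5 + 2*(-5))) = -51*(67 + (-5 - 10)) = -51*(67 - 15) = -51*52 = -2652)
(g - 24457)*(-25241 + 41078) = (-2652 - 24457)*(-25241 + 41078) = -27109*15837 = -429325233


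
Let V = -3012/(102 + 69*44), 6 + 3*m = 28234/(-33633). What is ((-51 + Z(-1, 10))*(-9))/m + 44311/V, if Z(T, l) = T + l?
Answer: -1337514492385/28869016 ≈ -46330.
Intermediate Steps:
m = -230032/100899 (m = -2 + (28234/(-33633))/3 = -2 + (28234*(-1/33633))/3 = -2 + (⅓)*(-28234/33633) = -2 - 28234/100899 = -230032/100899 ≈ -2.2798)
V = -502/523 (V = -3012/(102 + 3036) = -3012/3138 = -3012*1/3138 = -502/523 ≈ -0.95985)
((-51 + Z(-1, 10))*(-9))/m + 44311/V = ((-51 + (-1 + 10))*(-9))/(-230032/100899) + 44311/(-502/523) = ((-51 + 9)*(-9))*(-100899/230032) + 44311*(-523/502) = -42*(-9)*(-100899/230032) - 23174653/502 = 378*(-100899/230032) - 23174653/502 = -19069911/115016 - 23174653/502 = -1337514492385/28869016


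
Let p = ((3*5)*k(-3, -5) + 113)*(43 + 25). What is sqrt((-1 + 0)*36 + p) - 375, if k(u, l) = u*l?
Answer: -375 + 2*sqrt(5737) ≈ -223.51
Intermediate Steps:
k(u, l) = l*u
p = 22984 (p = ((3*5)*(-5*(-3)) + 113)*(43 + 25) = (15*15 + 113)*68 = (225 + 113)*68 = 338*68 = 22984)
sqrt((-1 + 0)*36 + p) - 375 = sqrt((-1 + 0)*36 + 22984) - 375 = sqrt(-1*36 + 22984) - 375 = sqrt(-36 + 22984) - 375 = sqrt(22948) - 375 = 2*sqrt(5737) - 375 = -375 + 2*sqrt(5737)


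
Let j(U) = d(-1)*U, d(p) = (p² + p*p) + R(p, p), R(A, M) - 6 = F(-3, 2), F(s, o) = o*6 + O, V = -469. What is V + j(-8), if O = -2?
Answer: -613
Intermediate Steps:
F(s, o) = -2 + 6*o (F(s, o) = o*6 - 2 = 6*o - 2 = -2 + 6*o)
R(A, M) = 16 (R(A, M) = 6 + (-2 + 6*2) = 6 + (-2 + 12) = 6 + 10 = 16)
d(p) = 16 + 2*p² (d(p) = (p² + p*p) + 16 = (p² + p²) + 16 = 2*p² + 16 = 16 + 2*p²)
j(U) = 18*U (j(U) = (16 + 2*(-1)²)*U = (16 + 2*1)*U = (16 + 2)*U = 18*U)
V + j(-8) = -469 + 18*(-8) = -469 - 144 = -613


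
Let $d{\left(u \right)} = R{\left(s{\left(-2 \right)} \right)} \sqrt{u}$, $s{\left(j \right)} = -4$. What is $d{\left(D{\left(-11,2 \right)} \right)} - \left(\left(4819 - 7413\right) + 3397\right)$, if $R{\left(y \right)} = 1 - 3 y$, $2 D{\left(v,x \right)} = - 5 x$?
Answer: $-803 + 13 i \sqrt{5} \approx -803.0 + 29.069 i$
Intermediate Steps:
$D{\left(v,x \right)} = - \frac{5 x}{2}$ ($D{\left(v,x \right)} = \frac{\left(-5\right) x}{2} = - \frac{5 x}{2}$)
$d{\left(u \right)} = 13 \sqrt{u}$ ($d{\left(u \right)} = \left(1 - -12\right) \sqrt{u} = \left(1 + 12\right) \sqrt{u} = 13 \sqrt{u}$)
$d{\left(D{\left(-11,2 \right)} \right)} - \left(\left(4819 - 7413\right) + 3397\right) = 13 \sqrt{\left(- \frac{5}{2}\right) 2} - \left(\left(4819 - 7413\right) + 3397\right) = 13 \sqrt{-5} - \left(-2594 + 3397\right) = 13 i \sqrt{5} - 803 = -803 + 13 i \sqrt{5}$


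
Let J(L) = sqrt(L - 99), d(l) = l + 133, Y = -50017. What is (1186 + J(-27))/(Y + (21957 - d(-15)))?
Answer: -593/14089 - 3*I*sqrt(14)/28178 ≈ -0.04209 - 0.00039836*I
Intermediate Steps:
d(l) = 133 + l
J(L) = sqrt(-99 + L)
(1186 + J(-27))/(Y + (21957 - d(-15))) = (1186 + sqrt(-99 - 27))/(-50017 + (21957 - (133 - 15))) = (1186 + sqrt(-126))/(-50017 + (21957 - 1*118)) = (1186 + 3*I*sqrt(14))/(-50017 + (21957 - 118)) = (1186 + 3*I*sqrt(14))/(-50017 + 21839) = (1186 + 3*I*sqrt(14))/(-28178) = (1186 + 3*I*sqrt(14))*(-1/28178) = -593/14089 - 3*I*sqrt(14)/28178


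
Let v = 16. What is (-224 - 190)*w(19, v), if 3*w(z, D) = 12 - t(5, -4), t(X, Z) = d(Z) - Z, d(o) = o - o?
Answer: -1104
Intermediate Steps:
d(o) = 0
t(X, Z) = -Z (t(X, Z) = 0 - Z = -Z)
w(z, D) = 8/3 (w(z, D) = (12 - (-1)*(-4))/3 = (12 - 1*4)/3 = (12 - 4)/3 = (⅓)*8 = 8/3)
(-224 - 190)*w(19, v) = (-224 - 190)*(8/3) = -414*8/3 = -1104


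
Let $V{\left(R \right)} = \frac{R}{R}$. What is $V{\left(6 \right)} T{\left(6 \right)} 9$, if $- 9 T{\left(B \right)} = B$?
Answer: $-6$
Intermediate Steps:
$V{\left(R \right)} = 1$
$T{\left(B \right)} = - \frac{B}{9}$
$V{\left(6 \right)} T{\left(6 \right)} 9 = 1 \left(\left(- \frac{1}{9}\right) 6\right) 9 = 1 \left(- \frac{2}{3}\right) 9 = \left(- \frac{2}{3}\right) 9 = -6$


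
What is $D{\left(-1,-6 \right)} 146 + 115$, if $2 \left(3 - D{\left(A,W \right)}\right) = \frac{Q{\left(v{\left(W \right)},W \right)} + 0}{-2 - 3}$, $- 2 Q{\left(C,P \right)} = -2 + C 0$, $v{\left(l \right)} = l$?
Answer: $\frac{2838}{5} \approx 567.6$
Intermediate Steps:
$Q{\left(C,P \right)} = 1$ ($Q{\left(C,P \right)} = - \frac{-2 + C 0}{2} = - \frac{-2 + 0}{2} = \left(- \frac{1}{2}\right) \left(-2\right) = 1$)
$D{\left(A,W \right)} = \frac{31}{10}$ ($D{\left(A,W \right)} = 3 - \frac{\left(1 + 0\right) \frac{1}{-2 - 3}}{2} = 3 - \frac{1 \frac{1}{-5}}{2} = 3 - \frac{1 \left(- \frac{1}{5}\right)}{2} = 3 - - \frac{1}{10} = 3 + \frac{1}{10} = \frac{31}{10}$)
$D{\left(-1,-6 \right)} 146 + 115 = \frac{31}{10} \cdot 146 + 115 = \frac{2263}{5} + 115 = \frac{2838}{5}$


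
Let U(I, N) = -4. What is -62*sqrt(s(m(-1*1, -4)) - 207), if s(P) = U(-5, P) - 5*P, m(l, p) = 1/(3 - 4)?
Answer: -62*I*sqrt(206) ≈ -889.87*I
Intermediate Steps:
m(l, p) = -1 (m(l, p) = 1/(-1) = -1)
s(P) = -4 - 5*P
-62*sqrt(s(m(-1*1, -4)) - 207) = -62*sqrt((-4 - 5*(-1)) - 207) = -62*sqrt((-4 + 5) - 207) = -62*sqrt(1 - 207) = -62*I*sqrt(206)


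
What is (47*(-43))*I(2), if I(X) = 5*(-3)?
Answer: 30315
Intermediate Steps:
I(X) = -15
(47*(-43))*I(2) = (47*(-43))*(-15) = -2021*(-15) = 30315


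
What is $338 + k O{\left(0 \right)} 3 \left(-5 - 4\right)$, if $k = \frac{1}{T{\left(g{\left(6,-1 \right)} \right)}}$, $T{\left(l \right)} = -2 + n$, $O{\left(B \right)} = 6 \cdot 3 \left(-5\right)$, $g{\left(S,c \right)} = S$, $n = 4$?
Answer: $1553$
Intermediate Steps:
$O{\left(B \right)} = -90$ ($O{\left(B \right)} = 18 \left(-5\right) = -90$)
$T{\left(l \right)} = 2$ ($T{\left(l \right)} = -2 + 4 = 2$)
$k = \frac{1}{2} \approx 0.5$
$338 + k O{\left(0 \right)} 3 \left(-5 - 4\right) = 338 + \frac{1}{2} \left(-90\right) 3 \left(-5 - 4\right) = 338 - 45 \cdot 3 \left(-9\right) = 338 - -1215 = 338 + 1215 = 1553$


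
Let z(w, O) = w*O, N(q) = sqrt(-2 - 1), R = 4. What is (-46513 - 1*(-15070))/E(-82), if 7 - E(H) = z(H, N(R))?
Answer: -220101/20221 + 2578326*I*sqrt(3)/20221 ≈ -10.885 + 220.85*I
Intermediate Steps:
N(q) = I*sqrt(3) (N(q) = sqrt(-3) = I*sqrt(3))
z(w, O) = O*w
E(H) = 7 - I*H*sqrt(3) (E(H) = 7 - I*sqrt(3)*H = 7 - I*H*sqrt(3))
(-46513 - 1*(-15070))/E(-82) = (-46513 - 1*(-15070))/(7 - 1*I*(-82)*sqrt(3)) = (-46513 + 15070)/(7 + 82*I*sqrt(3)) = -31443/(7 + 82*I*sqrt(3))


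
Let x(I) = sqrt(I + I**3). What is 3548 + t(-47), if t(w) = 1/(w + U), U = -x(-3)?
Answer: 7943925/2239 + I*sqrt(30)/2239 ≈ 3548.0 + 0.0024463*I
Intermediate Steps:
U = -I*sqrt(30) (U = -sqrt(-3 + (-3)**3) = -sqrt(-3 - 27) = -sqrt(-30) = -I*sqrt(30) ≈ -5.4772*I)
t(w) = 1/(w - I*sqrt(30))
3548 + t(-47) = 3548 + 1/(-47 - I*sqrt(30))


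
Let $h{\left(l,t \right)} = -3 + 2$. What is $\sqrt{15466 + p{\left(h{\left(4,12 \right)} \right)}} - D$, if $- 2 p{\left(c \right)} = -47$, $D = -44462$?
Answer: $44462 + \frac{\sqrt{61958}}{2} \approx 44586.0$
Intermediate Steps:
$h{\left(l,t \right)} = -1$
$p{\left(c \right)} = \frac{47}{2}$ ($p{\left(c \right)} = \left(- \frac{1}{2}\right) \left(-47\right) = \frac{47}{2}$)
$\sqrt{15466 + p{\left(h{\left(4,12 \right)} \right)}} - D = \sqrt{15466 + \frac{47}{2}} - -44462 = \sqrt{\frac{30979}{2}} + 44462 = \frac{\sqrt{61958}}{2} + 44462 = 44462 + \frac{\sqrt{61958}}{2}$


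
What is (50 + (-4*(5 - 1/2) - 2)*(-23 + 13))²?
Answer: 62500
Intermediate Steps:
(50 + (-4*(5 - 1/2) - 2)*(-23 + 13))² = (50 + (-4*(5 - 1*½) - 2)*(-10))² = (50 + (-4*(5 - ½) - 2)*(-10))² = (50 + (-4*9/2 - 2)*(-10))² = (50 + (-18 - 2)*(-10))² = (50 - 20*(-10))² = (50 + 200)² = 250² = 62500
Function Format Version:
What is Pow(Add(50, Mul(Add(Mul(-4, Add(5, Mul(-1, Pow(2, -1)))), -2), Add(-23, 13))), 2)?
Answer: 62500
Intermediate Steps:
Pow(Add(50, Mul(Add(Mul(-4, Add(5, Mul(-1, Pow(2, -1)))), -2), Add(-23, 13))), 2) = Pow(Add(50, Mul(Add(Mul(-4, Add(5, Mul(-1, Rational(1, 2)))), -2), -10)), 2) = Pow(Add(50, Mul(Add(Mul(-4, Add(5, Rational(-1, 2))), -2), -10)), 2) = Pow(Add(50, Mul(Add(Mul(-4, Rational(9, 2)), -2), -10)), 2) = Pow(Add(50, Mul(Add(-18, -2), -10)), 2) = Pow(Add(50, Mul(-20, -10)), 2) = Pow(Add(50, 200), 2) = Pow(250, 2) = 62500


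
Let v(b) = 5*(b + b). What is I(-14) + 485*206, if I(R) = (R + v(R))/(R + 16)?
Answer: 99833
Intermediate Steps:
v(b) = 10*b (v(b) = 5*(2*b) = 10*b)
I(R) = 11*R/(16 + R) (I(R) = (R + 10*R)/(R + 16) = (11*R)/(16 + R) = 11*R/(16 + R))
I(-14) + 485*206 = 11*(-14)/(16 - 14) + 485*206 = 11*(-14)/2 + 99910 = 11*(-14)*(1/2) + 99910 = -77 + 99910 = 99833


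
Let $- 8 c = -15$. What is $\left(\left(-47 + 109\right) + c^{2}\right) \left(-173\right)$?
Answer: $- \frac{725389}{64} \approx -11334.0$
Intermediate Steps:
$c = \frac{15}{8}$ ($c = \left(- \frac{1}{8}\right) \left(-15\right) = \frac{15}{8} \approx 1.875$)
$\left(\left(-47 + 109\right) + c^{2}\right) \left(-173\right) = \left(\left(-47 + 109\right) + \left(\frac{15}{8}\right)^{2}\right) \left(-173\right) = \left(62 + \frac{225}{64}\right) \left(-173\right) = \frac{4193}{64} \left(-173\right) = - \frac{725389}{64}$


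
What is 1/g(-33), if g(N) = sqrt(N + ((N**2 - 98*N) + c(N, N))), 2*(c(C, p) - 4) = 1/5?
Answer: sqrt(429410)/42941 ≈ 0.015260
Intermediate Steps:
c(C, p) = 41/10 (c(C, p) = 4 + (1/5)/2 = 4 + (1*(1/5))/2 = 4 + (1/2)*(1/5) = 4 + 1/10 = 41/10)
g(N) = sqrt(41/10 + N**2 - 97*N) (g(N) = sqrt(N + ((N**2 - 98*N) + 41/10)) = sqrt(N + (41/10 + N**2 - 98*N)) = sqrt(41/10 + N**2 - 97*N))
1/g(-33) = 1/(sqrt(410 - 9700*(-33) + 100*(-33)**2)/10) = 1/(sqrt(410 + 320100 + 100*1089)/10) = 1/(sqrt(410 + 320100 + 108900)/10) = 1/(sqrt(429410)/10) = sqrt(429410)/42941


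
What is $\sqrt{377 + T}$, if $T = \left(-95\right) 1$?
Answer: $\sqrt{282} \approx 16.793$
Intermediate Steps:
$T = -95$
$\sqrt{377 + T} = \sqrt{377 - 95} = \sqrt{282}$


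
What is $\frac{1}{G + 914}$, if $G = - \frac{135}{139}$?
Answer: $\frac{139}{126911} \approx 0.0010953$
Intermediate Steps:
$G = - \frac{135}{139}$ ($G = \left(-135\right) \frac{1}{139} = - \frac{135}{139} \approx -0.97122$)
$\frac{1}{G + 914} = \frac{1}{- \frac{135}{139} + 914} = \frac{1}{\frac{126911}{139}} = \frac{139}{126911}$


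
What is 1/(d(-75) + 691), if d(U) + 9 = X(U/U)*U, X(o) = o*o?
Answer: 1/607 ≈ 0.0016474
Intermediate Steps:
X(o) = o**2
d(U) = -9 + U (d(U) = -9 + (U/U)**2*U = -9 + 1**2*U = -9 + 1*U = -9 + U)
1/(d(-75) + 691) = 1/((-9 - 75) + 691) = 1/(-84 + 691) = 1/607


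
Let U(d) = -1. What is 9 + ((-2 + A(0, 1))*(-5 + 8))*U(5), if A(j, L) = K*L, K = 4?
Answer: 3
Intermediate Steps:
A(j, L) = 4*L
9 + ((-2 + A(0, 1))*(-5 + 8))*U(5) = 9 + ((-2 + 4*1)*(-5 + 8))*(-1) = 9 + ((-2 + 4)*3)*(-1) = 9 + (2*3)*(-1) = 9 + 6*(-1) = 9 - 6 = 3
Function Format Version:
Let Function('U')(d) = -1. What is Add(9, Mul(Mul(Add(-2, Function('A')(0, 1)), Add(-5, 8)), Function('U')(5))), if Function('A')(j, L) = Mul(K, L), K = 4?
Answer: 3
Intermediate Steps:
Function('A')(j, L) = Mul(4, L)
Add(9, Mul(Mul(Add(-2, Function('A')(0, 1)), Add(-5, 8)), Function('U')(5))) = Add(9, Mul(Mul(Add(-2, Mul(4, 1)), Add(-5, 8)), -1)) = Add(9, Mul(Mul(Add(-2, 4), 3), -1)) = Add(9, Mul(Mul(2, 3), -1)) = Add(9, Mul(6, -1)) = Add(9, -6) = 3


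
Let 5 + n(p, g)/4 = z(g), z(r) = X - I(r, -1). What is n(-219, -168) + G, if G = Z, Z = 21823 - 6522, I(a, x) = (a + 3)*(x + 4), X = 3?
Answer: 17273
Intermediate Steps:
I(a, x) = (3 + a)*(4 + x)
Z = 15301
G = 15301
z(r) = -6 - 3*r (z(r) = 3 - (12 + 3*(-1) + 4*r + r*(-1)) = 3 - (12 - 3 + 4*r - r) = 3 - (9 + 3*r) = 3 + (-9 - 3*r) = -6 - 3*r)
n(p, g) = -44 - 12*g (n(p, g) = -20 + 4*(-6 - 3*g) = -20 + (-24 - 12*g) = -44 - 12*g)
n(-219, -168) + G = (-44 - 12*(-168)) + 15301 = (-44 + 2016) + 15301 = 1972 + 15301 = 17273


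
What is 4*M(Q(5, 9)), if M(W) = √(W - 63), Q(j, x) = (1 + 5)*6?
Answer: 12*I*√3 ≈ 20.785*I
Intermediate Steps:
Q(j, x) = 36 (Q(j, x) = 6*6 = 36)
M(W) = √(-63 + W)
4*M(Q(5, 9)) = 4*√(-63 + 36) = 4*√(-27) = 4*(3*I*√3) = 12*I*√3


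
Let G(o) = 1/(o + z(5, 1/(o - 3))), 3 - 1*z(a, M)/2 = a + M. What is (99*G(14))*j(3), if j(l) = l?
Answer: 121/4 ≈ 30.250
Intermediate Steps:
z(a, M) = 6 - 2*M - 2*a (z(a, M) = 6 - 2*(a + M) = 6 - 2*(M + a) = 6 + (-2*M - 2*a) = 6 - 2*M - 2*a)
G(o) = 1/(-4 + o - 2/(-3 + o)) (G(o) = 1/(o + (6 - 2/(o - 3) - 2*5)) = 1/(o + (6 - 2/(-3 + o) - 10)) = 1/(o + (-4 - 2/(-3 + o))) = 1/(-4 + o - 2/(-3 + o)))
(99*G(14))*j(3) = (99*((3 - 1*14)/(2 + (-3 + 14)*(4 - 1*14))))*3 = (99*((3 - 14)/(2 + 11*(4 - 14))))*3 = (99*(-11/(2 + 11*(-10))))*3 = (99*(-11/(2 - 110)))*3 = (99*(-11/(-108)))*3 = (99*(-1/108*(-11)))*3 = (99*(11/108))*3 = (121/12)*3 = 121/4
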